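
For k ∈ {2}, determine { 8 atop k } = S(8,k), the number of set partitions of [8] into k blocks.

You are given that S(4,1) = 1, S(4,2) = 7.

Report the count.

127

@5  (5,1):1·1+0→1, (5,2):7·2+1→15
@6  (6,1):1·1+0→1, (6,2):15·2+1→31
@7  (7,1):1·1+0→1, (7,2):31·2+1→63
@8  (8,2):63·2+1→127
Read S(8,2) = 127.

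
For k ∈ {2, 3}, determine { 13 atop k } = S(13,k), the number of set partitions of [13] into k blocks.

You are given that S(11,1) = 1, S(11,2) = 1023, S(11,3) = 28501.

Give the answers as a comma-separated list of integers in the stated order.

[12] T[12,1]:1*1+0=1 · T[12,2]:2*1023+1=2047 · T[12,3]:3*28501+1023=86526
[13] T[13,2]:2*2047+1=4095 · T[13,3]:3*86526+2047=261625
Read S(13,2) = 4095, S(13,3) = 261625.

4095, 261625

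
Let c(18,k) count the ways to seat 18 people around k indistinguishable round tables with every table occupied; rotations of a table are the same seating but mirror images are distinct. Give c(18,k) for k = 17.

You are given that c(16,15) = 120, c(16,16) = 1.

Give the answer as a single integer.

row 17: T[17][16]=16·1+120=136  T[17][17]=16·0+1=1
row 18: T[18][17]=17·1+136=153
Read c(18,17) = 153.

153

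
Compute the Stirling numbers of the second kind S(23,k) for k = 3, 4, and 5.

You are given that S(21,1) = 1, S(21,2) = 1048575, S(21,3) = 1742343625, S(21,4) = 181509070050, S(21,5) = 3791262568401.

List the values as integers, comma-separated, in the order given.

15686335501, 2916342574750, 96416888184100

[22] T[22,2]:2*1048575+1=2097151 · T[22,3]:3*1742343625+1048575=5228079450 · T[22,4]:4*181509070050+1742343625=727778623825 · T[22,5]:5*3791262568401+181509070050=19137821912055
[23] T[23,3]:3*5228079450+2097151=15686335501 · T[23,4]:4*727778623825+5228079450=2916342574750 · T[23,5]:5*19137821912055+727778623825=96416888184100
Read S(23,3) = 15686335501, S(23,4) = 2916342574750, S(23,5) = 96416888184100.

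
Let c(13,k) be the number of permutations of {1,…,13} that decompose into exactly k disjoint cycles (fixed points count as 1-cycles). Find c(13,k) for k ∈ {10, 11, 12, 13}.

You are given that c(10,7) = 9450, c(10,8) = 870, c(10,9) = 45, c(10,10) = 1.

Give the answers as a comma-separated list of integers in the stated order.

55770, 2717, 78, 1

[11] T[11,8]:10*870+9450=18150 · T[11,9]:10*45+870=1320 · T[11,10]:10*1+45=55 · T[11,11]:10*0+1=1
[12] T[12,9]:11*1320+18150=32670 · T[12,10]:11*55+1320=1925 · T[12,11]:11*1+55=66 · T[12,12]:11*0+1=1
[13] T[13,10]:12*1925+32670=55770 · T[13,11]:12*66+1925=2717 · T[13,12]:12*1+66=78 · T[13,13]:12*0+1=1
Read c(13,10) = 55770, c(13,11) = 2717, c(13,12) = 78, c(13,13) = 1.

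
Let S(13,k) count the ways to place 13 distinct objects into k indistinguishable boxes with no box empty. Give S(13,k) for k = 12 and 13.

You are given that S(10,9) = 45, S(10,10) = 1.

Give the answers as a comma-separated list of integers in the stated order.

i=11: T(11,10)=45+10·1=55 | T(11,11)=1+11·0=1
i=12: T(12,11)=55+11·1=66 | T(12,12)=1+12·0=1
i=13: T(13,12)=66+12·1=78 | T(13,13)=1+13·0=1
Read S(13,12) = 78, S(13,13) = 1.

78, 1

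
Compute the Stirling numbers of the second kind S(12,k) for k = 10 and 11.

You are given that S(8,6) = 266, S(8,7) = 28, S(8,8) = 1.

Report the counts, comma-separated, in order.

i=9: T(9,7)=266+7·28=462 | T(9,8)=28+8·1=36 | T(9,9)=1+9·0=1
i=10: T(10,8)=462+8·36=750 | T(10,9)=36+9·1=45 | T(10,10)=1+10·0=1
i=11: T(11,9)=750+9·45=1155 | T(11,10)=45+10·1=55 | T(11,11)=1+11·0=1
i=12: T(12,10)=1155+10·55=1705 | T(12,11)=55+11·1=66
Read S(12,10) = 1705, S(12,11) = 66.

1705, 66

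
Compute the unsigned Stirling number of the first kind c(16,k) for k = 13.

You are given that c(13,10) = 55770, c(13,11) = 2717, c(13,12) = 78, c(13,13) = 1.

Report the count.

@14  (14,11):2717·13+55770→91091, (14,12):78·13+2717→3731, (14,13):1·13+78→91
@15  (15,12):3731·14+91091→143325, (15,13):91·14+3731→5005
@16  (16,13):5005·15+143325→218400
Read c(16,13) = 218400.

218400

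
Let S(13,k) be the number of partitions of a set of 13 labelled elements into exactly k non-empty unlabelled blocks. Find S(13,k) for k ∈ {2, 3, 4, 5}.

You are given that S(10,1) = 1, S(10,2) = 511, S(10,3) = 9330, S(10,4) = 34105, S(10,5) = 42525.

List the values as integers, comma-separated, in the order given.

i=11: T(11,1)=0+1·1=1 | T(11,2)=1+2·511=1023 | T(11,3)=511+3·9330=28501 | T(11,4)=9330+4·34105=145750 | T(11,5)=34105+5·42525=246730
i=12: T(12,1)=0+1·1=1 | T(12,2)=1+2·1023=2047 | T(12,3)=1023+3·28501=86526 | T(12,4)=28501+4·145750=611501 | T(12,5)=145750+5·246730=1379400
i=13: T(13,2)=1+2·2047=4095 | T(13,3)=2047+3·86526=261625 | T(13,4)=86526+4·611501=2532530 | T(13,5)=611501+5·1379400=7508501
Read S(13,2) = 4095, S(13,3) = 261625, S(13,4) = 2532530, S(13,5) = 7508501.

4095, 261625, 2532530, 7508501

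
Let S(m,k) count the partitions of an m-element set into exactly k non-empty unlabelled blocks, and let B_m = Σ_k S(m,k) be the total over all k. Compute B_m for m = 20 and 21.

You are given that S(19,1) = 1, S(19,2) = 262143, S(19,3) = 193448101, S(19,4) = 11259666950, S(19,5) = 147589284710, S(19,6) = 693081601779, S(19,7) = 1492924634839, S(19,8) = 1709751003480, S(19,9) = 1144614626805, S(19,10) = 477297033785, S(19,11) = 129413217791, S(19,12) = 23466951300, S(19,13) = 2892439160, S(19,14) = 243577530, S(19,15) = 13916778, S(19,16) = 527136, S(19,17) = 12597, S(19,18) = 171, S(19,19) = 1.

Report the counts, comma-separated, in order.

51724158235372, 474869816156751

@20  (20,1):1·1+0→1, (20,2):262143·2+1→524287, (20,3):193448101·3+262143→580606446, (20,4):11259666950·4+193448101→45232115901, (20,5):147589284710·5+11259666950→749206090500, (20,6):693081601779·6+147589284710→4306078895384, (20,7):1492924634839·7+693081601779→11143554045652, (20,8):1709751003480·8+1492924634839→15170932662679, (20,9):1144614626805·9+1709751003480→12011282644725, (20,10):477297033785·10+1144614626805→5917584964655, (20,11):129413217791·11+477297033785→1900842429486, (20,12):23466951300·12+129413217791→411016633391, (20,13):2892439160·13+23466951300→61068660380, (20,14):243577530·14+2892439160→6302524580, (20,15):13916778·15+243577530→452329200, (20,16):527136·16+13916778→22350954, (20,17):12597·17+527136→741285, (20,18):171·18+12597→15675, (20,19):1·19+171→190, (20,20):0·20+1→1
@21  (21,1):1·1+0→1, (21,2):524287·2+1→1048575, (21,3):580606446·3+524287→1742343625, (21,4):45232115901·4+580606446→181509070050, (21,5):749206090500·5+45232115901→3791262568401, (21,6):4306078895384·6+749206090500→26585679462804, (21,7):11143554045652·7+4306078895384→82310957214948, (21,8):15170932662679·8+11143554045652→132511015347084, (21,9):12011282644725·9+15170932662679→123272476465204, (21,10):5917584964655·10+12011282644725→71187132291275, (21,11):1900842429486·11+5917584964655→26826851689001, (21,12):411016633391·12+1900842429486→6833042030178, (21,13):61068660380·13+411016633391→1204909218331, (21,14):6302524580·14+61068660380→149304004500, (21,15):452329200·15+6302524580→13087462580, (21,16):22350954·16+452329200→809944464, (21,17):741285·17+22350954→34952799, (21,18):15675·18+741285→1023435, (21,19):190·19+15675→19285, (21,20):1·20+190→210, (21,21):0·21+1→1
B_20 = ΣS(20,k) = 1+524287+580606446+45232115901+749206090500+4306078895384+11143554045652+15170932662679+12011282644725+5917584964655+1900842429486+411016633391+61068660380+6302524580+452329200+22350954+741285+15675+190+1 = 51724158235372
B_21 = ΣS(21,k) = 1+1048575+1742343625+181509070050+3791262568401+26585679462804+82310957214948+132511015347084+123272476465204+71187132291275+26826851689001+6833042030178+1204909218331+149304004500+13087462580+809944464+34952799+1023435+19285+210+1 = 474869816156751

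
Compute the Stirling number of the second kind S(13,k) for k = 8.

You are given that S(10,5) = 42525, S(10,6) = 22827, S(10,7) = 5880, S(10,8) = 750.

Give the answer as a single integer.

1899612

i=11: T(11,6)=42525+6·22827=179487 | T(11,7)=22827+7·5880=63987 | T(11,8)=5880+8·750=11880
i=12: T(12,7)=179487+7·63987=627396 | T(12,8)=63987+8·11880=159027
i=13: T(13,8)=627396+8·159027=1899612
Read S(13,8) = 1899612.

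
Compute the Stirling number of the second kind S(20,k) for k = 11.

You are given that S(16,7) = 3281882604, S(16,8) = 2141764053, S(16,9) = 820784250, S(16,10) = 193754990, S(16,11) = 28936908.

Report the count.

@17  (17,8):2141764053·8+3281882604→20415995028, (17,9):820784250·9+2141764053→9528822303, (17,10):193754990·10+820784250→2758334150, (17,11):28936908·11+193754990→512060978
@18  (18,9):9528822303·9+20415995028→106175395755, (18,10):2758334150·10+9528822303→37112163803, (18,11):512060978·11+2758334150→8391004908
@19  (19,10):37112163803·10+106175395755→477297033785, (19,11):8391004908·11+37112163803→129413217791
@20  (20,11):129413217791·11+477297033785→1900842429486
Read S(20,11) = 1900842429486.

1900842429486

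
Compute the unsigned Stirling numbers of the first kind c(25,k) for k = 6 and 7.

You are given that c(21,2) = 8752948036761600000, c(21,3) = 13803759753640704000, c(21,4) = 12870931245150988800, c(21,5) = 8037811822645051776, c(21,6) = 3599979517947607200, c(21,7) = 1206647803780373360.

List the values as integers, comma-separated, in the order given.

row 22: T[22][3]=21·13803759753640704000+8752948036761600000=298631902863216384000  T[22][4]=21·12870931245150988800+13803759753640704000=284093315901811468800  T[22][5]=21·8037811822645051776+12870931245150988800=181664979520697076096  T[22][6]=21·3599979517947607200+8037811822645051776=83637381699544802976  T[22][7]=21·1206647803780373360+3599979517947607200=28939583397335447760
row 23: T[23][4]=22·284093315901811468800+298631902863216384000=6548684852703068697600  T[23][5]=22·181664979520697076096+284093315901811468800=4280722865357147142912  T[23][6]=22·83637381699544802976+181664979520697076096=2021687376910682741568  T[23][7]=22·28939583397335447760+83637381699544802976=720308216440924653696
row 24: T[24][5]=23·4280722865357147142912+6548684852703068697600=105005310755917452984576  T[24][6]=23·2021687376910682741568+4280722865357147142912=50779532534302850198976  T[24][7]=23·720308216440924653696+2021687376910682741568=18588776355051949776576
row 25: T[25][6]=24·50779532534302850198976+105005310755917452984576=1323714091579185857760000  T[25][7]=24·18588776355051949776576+50779532534302850198976=496910165055549644836800
Read c(25,6) = 1323714091579185857760000, c(25,7) = 496910165055549644836800.

1323714091579185857760000, 496910165055549644836800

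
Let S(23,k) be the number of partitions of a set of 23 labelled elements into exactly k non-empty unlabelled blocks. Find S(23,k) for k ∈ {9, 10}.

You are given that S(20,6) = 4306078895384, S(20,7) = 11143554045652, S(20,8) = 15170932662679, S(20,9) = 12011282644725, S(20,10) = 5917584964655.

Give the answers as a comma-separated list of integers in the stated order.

row 21: T[21][7]=7·11143554045652+4306078895384=82310957214948  T[21][8]=8·15170932662679+11143554045652=132511015347084  T[21][9]=9·12011282644725+15170932662679=123272476465204  T[21][10]=10·5917584964655+12011282644725=71187132291275
row 22: T[22][8]=8·132511015347084+82310957214948=1142399079991620  T[22][9]=9·123272476465204+132511015347084=1241963303533920  T[22][10]=10·71187132291275+123272476465204=835143799377954
row 23: T[23][9]=9·1241963303533920+1142399079991620=12320068811796900  T[23][10]=10·835143799377954+1241963303533920=9593401297313460
Read S(23,9) = 12320068811796900, S(23,10) = 9593401297313460.

12320068811796900, 9593401297313460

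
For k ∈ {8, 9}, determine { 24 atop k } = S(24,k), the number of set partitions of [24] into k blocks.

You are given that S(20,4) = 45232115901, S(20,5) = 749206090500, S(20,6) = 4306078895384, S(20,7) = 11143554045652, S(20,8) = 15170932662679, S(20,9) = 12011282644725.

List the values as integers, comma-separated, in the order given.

i=21: T(21,5)=45232115901+5·749206090500=3791262568401 | T(21,6)=749206090500+6·4306078895384=26585679462804 | T(21,7)=4306078895384+7·11143554045652=82310957214948 | T(21,8)=11143554045652+8·15170932662679=132511015347084 | T(21,9)=15170932662679+9·12011282644725=123272476465204
i=22: T(22,6)=3791262568401+6·26585679462804=163305339345225 | T(22,7)=26585679462804+7·82310957214948=602762379967440 | T(22,8)=82310957214948+8·132511015347084=1142399079991620 | T(22,9)=132511015347084+9·123272476465204=1241963303533920
i=23: T(23,7)=163305339345225+7·602762379967440=4382641999117305 | T(23,8)=602762379967440+8·1142399079991620=9741955019900400 | T(23,9)=1142399079991620+9·1241963303533920=12320068811796900
i=24: T(24,8)=4382641999117305+8·9741955019900400=82318282158320505 | T(24,9)=9741955019900400+9·12320068811796900=120622574326072500
Read S(24,8) = 82318282158320505, S(24,9) = 120622574326072500.

82318282158320505, 120622574326072500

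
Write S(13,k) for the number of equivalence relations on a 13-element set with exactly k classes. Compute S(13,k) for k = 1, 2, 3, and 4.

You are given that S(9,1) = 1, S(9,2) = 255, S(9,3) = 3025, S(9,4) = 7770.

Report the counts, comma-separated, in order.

r10: T_10,1=1×1+0=1; T_10,2=2×255+1=511; T_10,3=3×3025+255=9330; T_10,4=4×7770+3025=34105
r11: T_11,1=1×1+0=1; T_11,2=2×511+1=1023; T_11,3=3×9330+511=28501; T_11,4=4×34105+9330=145750
r12: T_12,1=1×1+0=1; T_12,2=2×1023+1=2047; T_12,3=3×28501+1023=86526; T_12,4=4×145750+28501=611501
r13: T_13,1=1×1+0=1; T_13,2=2×2047+1=4095; T_13,3=3×86526+2047=261625; T_13,4=4×611501+86526=2532530
Read S(13,1) = 1, S(13,2) = 4095, S(13,3) = 261625, S(13,4) = 2532530.

1, 4095, 261625, 2532530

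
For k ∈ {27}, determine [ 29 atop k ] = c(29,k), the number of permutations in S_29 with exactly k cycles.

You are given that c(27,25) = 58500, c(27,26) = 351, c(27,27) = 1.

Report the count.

78561

@28  (28,26):351·27+58500→67977, (28,27):1·27+351→378
@29  (29,27):378·28+67977→78561
Read c(29,27) = 78561.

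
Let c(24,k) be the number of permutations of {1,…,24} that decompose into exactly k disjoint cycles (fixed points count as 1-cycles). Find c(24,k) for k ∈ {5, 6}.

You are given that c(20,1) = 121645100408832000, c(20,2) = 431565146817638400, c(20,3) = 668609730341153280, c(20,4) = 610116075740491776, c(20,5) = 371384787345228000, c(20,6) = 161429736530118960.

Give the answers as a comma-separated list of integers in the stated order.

[21] T[21,2]:20*431565146817638400+121645100408832000=8752948036761600000 · T[21,3]:20*668609730341153280+431565146817638400=13803759753640704000 · T[21,4]:20*610116075740491776+668609730341153280=12870931245150988800 · T[21,5]:20*371384787345228000+610116075740491776=8037811822645051776 · T[21,6]:20*161429736530118960+371384787345228000=3599979517947607200
[22] T[22,3]:21*13803759753640704000+8752948036761600000=298631902863216384000 · T[22,4]:21*12870931245150988800+13803759753640704000=284093315901811468800 · T[22,5]:21*8037811822645051776+12870931245150988800=181664979520697076096 · T[22,6]:21*3599979517947607200+8037811822645051776=83637381699544802976
[23] T[23,4]:22*284093315901811468800+298631902863216384000=6548684852703068697600 · T[23,5]:22*181664979520697076096+284093315901811468800=4280722865357147142912 · T[23,6]:22*83637381699544802976+181664979520697076096=2021687376910682741568
[24] T[24,5]:23*4280722865357147142912+6548684852703068697600=105005310755917452984576 · T[24,6]:23*2021687376910682741568+4280722865357147142912=50779532534302850198976
Read c(24,5) = 105005310755917452984576, c(24,6) = 50779532534302850198976.

105005310755917452984576, 50779532534302850198976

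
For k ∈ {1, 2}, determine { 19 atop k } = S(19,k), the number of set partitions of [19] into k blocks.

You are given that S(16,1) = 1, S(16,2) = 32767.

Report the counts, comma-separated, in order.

1, 262143

[17] T[17,1]:1*1+0=1 · T[17,2]:2*32767+1=65535
[18] T[18,1]:1*1+0=1 · T[18,2]:2*65535+1=131071
[19] T[19,1]:1*1+0=1 · T[19,2]:2*131071+1=262143
Read S(19,1) = 1, S(19,2) = 262143.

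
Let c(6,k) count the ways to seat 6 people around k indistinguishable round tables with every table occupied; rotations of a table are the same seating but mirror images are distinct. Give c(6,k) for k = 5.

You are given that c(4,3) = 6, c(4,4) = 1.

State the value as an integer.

@5  (5,4):1·4+6→10, (5,5):0·4+1→1
@6  (6,5):1·5+10→15
Read c(6,5) = 15.

15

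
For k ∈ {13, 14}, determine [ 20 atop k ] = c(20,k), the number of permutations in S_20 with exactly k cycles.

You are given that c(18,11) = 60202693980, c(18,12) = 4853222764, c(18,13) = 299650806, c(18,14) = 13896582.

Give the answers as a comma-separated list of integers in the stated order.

342252511900, 20692933630

row 19: T[19][12]=18·4853222764+60202693980=147560703732  T[19][13]=18·299650806+4853222764=10246937272  T[19][14]=18·13896582+299650806=549789282
row 20: T[20][13]=19·10246937272+147560703732=342252511900  T[20][14]=19·549789282+10246937272=20692933630
Read c(20,13) = 342252511900, c(20,14) = 20692933630.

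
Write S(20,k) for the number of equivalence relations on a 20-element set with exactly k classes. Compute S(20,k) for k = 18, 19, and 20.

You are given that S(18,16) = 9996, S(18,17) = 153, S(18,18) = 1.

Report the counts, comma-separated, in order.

i=19: T(19,17)=9996+17·153=12597 | T(19,18)=153+18·1=171 | T(19,19)=1+19·0=1
i=20: T(20,18)=12597+18·171=15675 | T(20,19)=171+19·1=190 | T(20,20)=1+20·0=1
Read S(20,18) = 15675, S(20,19) = 190, S(20,20) = 1.

15675, 190, 1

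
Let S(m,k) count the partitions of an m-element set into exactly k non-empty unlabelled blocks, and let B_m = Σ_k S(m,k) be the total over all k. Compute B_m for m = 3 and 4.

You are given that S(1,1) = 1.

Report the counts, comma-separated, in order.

5, 15

r2: T_2,1=1×1+0=1; T_2,2=2×0+1=1
r3: T_3,1=1×1+0=1; T_3,2=2×1+1=3; T_3,3=3×0+1=1
r4: T_4,1=1×1+0=1; T_4,2=2×3+1=7; T_4,3=3×1+3=6; T_4,4=4×0+1=1
B_3 = ΣS(3,k) = 1+3+1 = 5
B_4 = ΣS(4,k) = 1+7+6+1 = 15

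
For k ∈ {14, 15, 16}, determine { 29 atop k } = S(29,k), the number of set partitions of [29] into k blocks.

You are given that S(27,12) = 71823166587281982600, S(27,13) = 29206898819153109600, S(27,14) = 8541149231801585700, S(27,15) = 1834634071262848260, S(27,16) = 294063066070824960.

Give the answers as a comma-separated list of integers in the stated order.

[28] T[28,13]:13*29206898819153109600+71823166587281982600=451512851236272407400 · T[28,14]:14*8541149231801585700+29206898819153109600=148782988064375309400 · T[28,15]:15*1834634071262848260+8541149231801585700=36060660300744309600 · T[28,16]:16*294063066070824960+1834634071262848260=6539643128396047620
[29] T[29,14]:14*148782988064375309400+451512851236272407400=2534474684137526739000 · T[29,15]:15*36060660300744309600+148782988064375309400=689692892575539953400 · T[29,16]:16*6539643128396047620+36060660300744309600=140694950355081071520
Read S(29,14) = 2534474684137526739000, S(29,15) = 689692892575539953400, S(29,16) = 140694950355081071520.

2534474684137526739000, 689692892575539953400, 140694950355081071520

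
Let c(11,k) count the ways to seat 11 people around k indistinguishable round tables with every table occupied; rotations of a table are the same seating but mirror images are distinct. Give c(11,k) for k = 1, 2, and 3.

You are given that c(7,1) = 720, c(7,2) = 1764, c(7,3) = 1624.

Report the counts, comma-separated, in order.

3628800, 10628640, 12753576

row 8: T[8][1]=7·720+0=5040  T[8][2]=7·1764+720=13068  T[8][3]=7·1624+1764=13132
row 9: T[9][1]=8·5040+0=40320  T[9][2]=8·13068+5040=109584  T[9][3]=8·13132+13068=118124
row 10: T[10][1]=9·40320+0=362880  T[10][2]=9·109584+40320=1026576  T[10][3]=9·118124+109584=1172700
row 11: T[11][1]=10·362880+0=3628800  T[11][2]=10·1026576+362880=10628640  T[11][3]=10·1172700+1026576=12753576
Read c(11,1) = 3628800, c(11,2) = 10628640, c(11,3) = 12753576.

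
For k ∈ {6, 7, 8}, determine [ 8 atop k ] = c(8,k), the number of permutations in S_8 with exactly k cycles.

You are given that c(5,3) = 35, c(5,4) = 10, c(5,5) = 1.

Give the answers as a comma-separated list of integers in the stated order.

322, 28, 1

i=6: T(6,4)=35+5·10=85 | T(6,5)=10+5·1=15 | T(6,6)=1+5·0=1
i=7: T(7,5)=85+6·15=175 | T(7,6)=15+6·1=21 | T(7,7)=1+6·0=1
i=8: T(8,6)=175+7·21=322 | T(8,7)=21+7·1=28 | T(8,8)=1+7·0=1
Read c(8,6) = 322, c(8,7) = 28, c(8,8) = 1.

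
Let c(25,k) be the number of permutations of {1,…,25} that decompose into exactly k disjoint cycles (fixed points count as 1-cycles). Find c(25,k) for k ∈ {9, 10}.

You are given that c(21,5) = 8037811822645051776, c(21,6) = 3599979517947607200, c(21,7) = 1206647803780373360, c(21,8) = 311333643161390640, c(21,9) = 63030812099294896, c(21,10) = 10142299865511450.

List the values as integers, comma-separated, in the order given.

34218695959407148992880, 6508376179668146850000

@22  (22,6):3599979517947607200·21+8037811822645051776→83637381699544802976, (22,7):1206647803780373360·21+3599979517947607200→28939583397335447760, (22,8):311333643161390640·21+1206647803780373360→7744654310169576800, (22,9):63030812099294896·21+311333643161390640→1634980697246583456, (22,10):10142299865511450·21+63030812099294896→276019109275035346
@23  (23,7):28939583397335447760·22+83637381699544802976→720308216440924653696, (23,8):7744654310169576800·22+28939583397335447760→199321978221066137360, (23,9):1634980697246583456·22+7744654310169576800→43714229649594412832, (23,10):276019109275035346·22+1634980697246583456→7707401101297361068
@24  (24,8):199321978221066137360·23+720308216440924653696→5304713715525445812976, (24,9):43714229649594412832·23+199321978221066137360→1204749260161737632496, (24,10):7707401101297361068·23+43714229649594412832→220984454979433717396
@25  (25,9):1204749260161737632496·24+5304713715525445812976→34218695959407148992880, (25,10):220984454979433717396·24+1204749260161737632496→6508376179668146850000
Read c(25,9) = 34218695959407148992880, c(25,10) = 6508376179668146850000.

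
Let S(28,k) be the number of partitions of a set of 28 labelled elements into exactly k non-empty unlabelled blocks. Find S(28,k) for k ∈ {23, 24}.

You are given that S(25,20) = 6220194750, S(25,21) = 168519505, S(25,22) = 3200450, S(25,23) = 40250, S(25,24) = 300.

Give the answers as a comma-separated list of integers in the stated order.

22693687380, 460192005

[26] T[26,21]:21*168519505+6220194750=9759104355 · T[26,22]:22*3200450+168519505=238929405 · T[26,23]:23*40250+3200450=4126200 · T[26,24]:24*300+40250=47450
[27] T[27,22]:22*238929405+9759104355=15015551265 · T[27,23]:23*4126200+238929405=333832005 · T[27,24]:24*47450+4126200=5265000
[28] T[28,23]:23*333832005+15015551265=22693687380 · T[28,24]:24*5265000+333832005=460192005
Read S(28,23) = 22693687380, S(28,24) = 460192005.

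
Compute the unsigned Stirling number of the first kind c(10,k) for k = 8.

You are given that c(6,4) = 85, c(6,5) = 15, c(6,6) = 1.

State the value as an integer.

870

@7  (7,5):15·6+85→175, (7,6):1·6+15→21, (7,7):0·6+1→1
@8  (8,6):21·7+175→322, (8,7):1·7+21→28, (8,8):0·7+1→1
@9  (9,7):28·8+322→546, (9,8):1·8+28→36
@10  (10,8):36·9+546→870
Read c(10,8) = 870.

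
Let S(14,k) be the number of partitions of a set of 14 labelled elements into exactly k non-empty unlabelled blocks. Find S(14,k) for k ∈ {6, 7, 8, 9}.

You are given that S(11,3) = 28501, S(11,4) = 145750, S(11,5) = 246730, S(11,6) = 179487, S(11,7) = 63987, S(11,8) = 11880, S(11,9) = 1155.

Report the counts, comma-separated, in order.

r12: T_12,4=4×145750+28501=611501; T_12,5=5×246730+145750=1379400; T_12,6=6×179487+246730=1323652; T_12,7=7×63987+179487=627396; T_12,8=8×11880+63987=159027; T_12,9=9×1155+11880=22275
r13: T_13,5=5×1379400+611501=7508501; T_13,6=6×1323652+1379400=9321312; T_13,7=7×627396+1323652=5715424; T_13,8=8×159027+627396=1899612; T_13,9=9×22275+159027=359502
r14: T_14,6=6×9321312+7508501=63436373; T_14,7=7×5715424+9321312=49329280; T_14,8=8×1899612+5715424=20912320; T_14,9=9×359502+1899612=5135130
Read S(14,6) = 63436373, S(14,7) = 49329280, S(14,8) = 20912320, S(14,9) = 5135130.

63436373, 49329280, 20912320, 5135130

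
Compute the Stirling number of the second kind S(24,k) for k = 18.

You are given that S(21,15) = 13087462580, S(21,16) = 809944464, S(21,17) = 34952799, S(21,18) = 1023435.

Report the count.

row 22: T[22][16]=16·809944464+13087462580=26046574004  T[22][17]=17·34952799+809944464=1404142047  T[22][18]=18·1023435+34952799=53374629
row 23: T[23][17]=17·1404142047+26046574004=49916988803  T[23][18]=18·53374629+1404142047=2364885369
row 24: T[24][18]=18·2364885369+49916988803=92484925445
Read S(24,18) = 92484925445.

92484925445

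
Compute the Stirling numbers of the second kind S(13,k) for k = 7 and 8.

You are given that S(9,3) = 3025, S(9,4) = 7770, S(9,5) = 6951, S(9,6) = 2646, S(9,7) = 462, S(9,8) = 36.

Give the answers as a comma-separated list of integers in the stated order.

5715424, 1899612

r10: T_10,4=4×7770+3025=34105; T_10,5=5×6951+7770=42525; T_10,6=6×2646+6951=22827; T_10,7=7×462+2646=5880; T_10,8=8×36+462=750
r11: T_11,5=5×42525+34105=246730; T_11,6=6×22827+42525=179487; T_11,7=7×5880+22827=63987; T_11,8=8×750+5880=11880
r12: T_12,6=6×179487+246730=1323652; T_12,7=7×63987+179487=627396; T_12,8=8×11880+63987=159027
r13: T_13,7=7×627396+1323652=5715424; T_13,8=8×159027+627396=1899612
Read S(13,7) = 5715424, S(13,8) = 1899612.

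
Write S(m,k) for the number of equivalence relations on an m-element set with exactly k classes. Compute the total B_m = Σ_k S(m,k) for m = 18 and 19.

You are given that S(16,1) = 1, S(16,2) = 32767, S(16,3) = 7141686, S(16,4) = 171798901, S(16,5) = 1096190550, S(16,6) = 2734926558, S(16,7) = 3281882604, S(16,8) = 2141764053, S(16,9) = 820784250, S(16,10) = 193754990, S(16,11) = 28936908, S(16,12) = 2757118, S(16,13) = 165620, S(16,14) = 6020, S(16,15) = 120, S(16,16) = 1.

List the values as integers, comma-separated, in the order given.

682076806159, 5832742205057

row 17: T[17][1]=1·1+0=1  T[17][2]=2·32767+1=65535  T[17][3]=3·7141686+32767=21457825  T[17][4]=4·171798901+7141686=694337290  T[17][5]=5·1096190550+171798901=5652751651  T[17][6]=6·2734926558+1096190550=17505749898  T[17][7]=7·3281882604+2734926558=25708104786  T[17][8]=8·2141764053+3281882604=20415995028  T[17][9]=9·820784250+2141764053=9528822303  T[17][10]=10·193754990+820784250=2758334150  T[17][11]=11·28936908+193754990=512060978  T[17][12]=12·2757118+28936908=62022324  T[17][13]=13·165620+2757118=4910178  T[17][14]=14·6020+165620=249900  T[17][15]=15·120+6020=7820  T[17][16]=16·1+120=136  T[17][17]=17·0+1=1
row 18: T[18][1]=1·1+0=1  T[18][2]=2·65535+1=131071  T[18][3]=3·21457825+65535=64439010  T[18][4]=4·694337290+21457825=2798806985  T[18][5]=5·5652751651+694337290=28958095545  T[18][6]=6·17505749898+5652751651=110687251039  T[18][7]=7·25708104786+17505749898=197462483400  T[18][8]=8·20415995028+25708104786=189036065010  T[18][9]=9·9528822303+20415995028=106175395755  T[18][10]=10·2758334150+9528822303=37112163803  T[18][11]=11·512060978+2758334150=8391004908  T[18][12]=12·62022324+512060978=1256328866  T[18][13]=13·4910178+62022324=125854638  T[18][14]=14·249900+4910178=8408778  T[18][15]=15·7820+249900=367200  T[18][16]=16·136+7820=9996  T[18][17]=17·1+136=153  T[18][18]=18·0+1=1
row 19: T[19][1]=1·1+0=1  T[19][2]=2·131071+1=262143  T[19][3]=3·64439010+131071=193448101  T[19][4]=4·2798806985+64439010=11259666950  T[19][5]=5·28958095545+2798806985=147589284710  T[19][6]=6·110687251039+28958095545=693081601779  T[19][7]=7·197462483400+110687251039=1492924634839  T[19][8]=8·189036065010+197462483400=1709751003480  T[19][9]=9·106175395755+189036065010=1144614626805  T[19][10]=10·37112163803+106175395755=477297033785  T[19][11]=11·8391004908+37112163803=129413217791  T[19][12]=12·1256328866+8391004908=23466951300  T[19][13]=13·125854638+1256328866=2892439160  T[19][14]=14·8408778+125854638=243577530  T[19][15]=15·367200+8408778=13916778  T[19][16]=16·9996+367200=527136  T[19][17]=17·153+9996=12597  T[19][18]=18·1+153=171  T[19][19]=19·0+1=1
B_18 = ΣS(18,k) = 1+131071+64439010+2798806985+28958095545+110687251039+197462483400+189036065010+106175395755+37112163803+8391004908+1256328866+125854638+8408778+367200+9996+153+1 = 682076806159
B_19 = ΣS(19,k) = 1+262143+193448101+11259666950+147589284710+693081601779+1492924634839+1709751003480+1144614626805+477297033785+129413217791+23466951300+2892439160+243577530+13916778+527136+12597+171+1 = 5832742205057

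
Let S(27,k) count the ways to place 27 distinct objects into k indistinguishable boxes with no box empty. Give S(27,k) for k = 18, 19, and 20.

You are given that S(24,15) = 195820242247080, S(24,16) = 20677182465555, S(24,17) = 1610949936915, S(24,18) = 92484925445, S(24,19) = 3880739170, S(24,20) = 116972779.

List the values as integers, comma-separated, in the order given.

[25] T[25,16]:16*20677182465555+195820242247080=526655161695960 · T[25,17]:17*1610949936915+20677182465555=48063331393110 · T[25,18]:18*92484925445+1610949936915=3275678594925 · T[25,19]:19*3880739170+92484925445=166218969675 · T[25,20]:20*116972779+3880739170=6220194750
[26] T[26,17]:17*48063331393110+526655161695960=1343731795378830 · T[26,18]:18*3275678594925+48063331393110=107025546101760 · T[26,19]:19*166218969675+3275678594925=6433839018750 · T[26,20]:20*6220194750+166218969675=290622864675
[27] T[27,18]:18*107025546101760+1343731795378830=3270191625210510 · T[27,19]:19*6433839018750+107025546101760=229268487458010 · T[27,20]:20*290622864675+6433839018750=12246296312250
Read S(27,18) = 3270191625210510, S(27,19) = 229268487458010, S(27,20) = 12246296312250.

3270191625210510, 229268487458010, 12246296312250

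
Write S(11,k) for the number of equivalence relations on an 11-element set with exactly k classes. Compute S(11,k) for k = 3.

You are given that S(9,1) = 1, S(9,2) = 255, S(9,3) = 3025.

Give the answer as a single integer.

28501

r10: T_10,2=2×255+1=511; T_10,3=3×3025+255=9330
r11: T_11,3=3×9330+511=28501
Read S(11,3) = 28501.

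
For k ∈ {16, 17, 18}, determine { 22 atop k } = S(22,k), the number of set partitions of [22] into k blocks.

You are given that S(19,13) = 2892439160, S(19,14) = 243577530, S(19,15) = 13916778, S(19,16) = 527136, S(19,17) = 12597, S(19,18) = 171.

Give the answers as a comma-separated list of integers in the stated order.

26046574004, 1404142047, 53374629

r20: T_20,14=14×243577530+2892439160=6302524580; T_20,15=15×13916778+243577530=452329200; T_20,16=16×527136+13916778=22350954; T_20,17=17×12597+527136=741285; T_20,18=18×171+12597=15675
r21: T_21,15=15×452329200+6302524580=13087462580; T_21,16=16×22350954+452329200=809944464; T_21,17=17×741285+22350954=34952799; T_21,18=18×15675+741285=1023435
r22: T_22,16=16×809944464+13087462580=26046574004; T_22,17=17×34952799+809944464=1404142047; T_22,18=18×1023435+34952799=53374629
Read S(22,16) = 26046574004, S(22,17) = 1404142047, S(22,18) = 53374629.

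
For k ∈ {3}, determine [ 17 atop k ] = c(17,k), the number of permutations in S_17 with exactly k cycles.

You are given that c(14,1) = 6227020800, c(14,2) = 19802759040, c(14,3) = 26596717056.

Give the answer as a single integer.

102992244837120

[15] T[15,1]:14*6227020800+0=87178291200 · T[15,2]:14*19802759040+6227020800=283465647360 · T[15,3]:14*26596717056+19802759040=392156797824
[16] T[16,2]:15*283465647360+87178291200=4339163001600 · T[16,3]:15*392156797824+283465647360=6165817614720
[17] T[17,3]:16*6165817614720+4339163001600=102992244837120
Read c(17,3) = 102992244837120.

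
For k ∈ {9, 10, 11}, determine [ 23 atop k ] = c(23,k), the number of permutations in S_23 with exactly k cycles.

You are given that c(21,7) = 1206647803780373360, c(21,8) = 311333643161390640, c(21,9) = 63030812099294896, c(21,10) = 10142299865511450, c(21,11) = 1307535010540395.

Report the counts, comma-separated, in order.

@22  (22,8):311333643161390640·21+1206647803780373360→7744654310169576800, (22,9):63030812099294896·21+311333643161390640→1634980697246583456, (22,10):10142299865511450·21+63030812099294896→276019109275035346, (22,11):1307535010540395·21+10142299865511450→37600535086859745
@23  (23,9):1634980697246583456·22+7744654310169576800→43714229649594412832, (23,10):276019109275035346·22+1634980697246583456→7707401101297361068, (23,11):37600535086859745·22+276019109275035346→1103230881185949736
Read c(23,9) = 43714229649594412832, c(23,10) = 7707401101297361068, c(23,11) = 1103230881185949736.

43714229649594412832, 7707401101297361068, 1103230881185949736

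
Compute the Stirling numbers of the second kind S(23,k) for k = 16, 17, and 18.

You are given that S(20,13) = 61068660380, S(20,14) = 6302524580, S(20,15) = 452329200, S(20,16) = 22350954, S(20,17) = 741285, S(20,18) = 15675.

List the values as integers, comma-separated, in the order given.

762361127264, 49916988803, 2364885369

r21: T_21,14=14×6302524580+61068660380=149304004500; T_21,15=15×452329200+6302524580=13087462580; T_21,16=16×22350954+452329200=809944464; T_21,17=17×741285+22350954=34952799; T_21,18=18×15675+741285=1023435
r22: T_22,15=15×13087462580+149304004500=345615943200; T_22,16=16×809944464+13087462580=26046574004; T_22,17=17×34952799+809944464=1404142047; T_22,18=18×1023435+34952799=53374629
r23: T_23,16=16×26046574004+345615943200=762361127264; T_23,17=17×1404142047+26046574004=49916988803; T_23,18=18×53374629+1404142047=2364885369
Read S(23,16) = 762361127264, S(23,17) = 49916988803, S(23,18) = 2364885369.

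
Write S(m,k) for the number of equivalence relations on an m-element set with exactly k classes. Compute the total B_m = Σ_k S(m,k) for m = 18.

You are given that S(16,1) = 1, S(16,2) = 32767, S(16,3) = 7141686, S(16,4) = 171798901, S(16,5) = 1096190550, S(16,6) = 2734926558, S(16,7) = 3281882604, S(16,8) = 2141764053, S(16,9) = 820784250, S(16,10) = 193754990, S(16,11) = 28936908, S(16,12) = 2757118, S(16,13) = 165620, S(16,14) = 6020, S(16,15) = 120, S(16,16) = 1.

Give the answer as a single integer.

682076806159

r17: T_17,1=1×1+0=1; T_17,2=2×32767+1=65535; T_17,3=3×7141686+32767=21457825; T_17,4=4×171798901+7141686=694337290; T_17,5=5×1096190550+171798901=5652751651; T_17,6=6×2734926558+1096190550=17505749898; T_17,7=7×3281882604+2734926558=25708104786; T_17,8=8×2141764053+3281882604=20415995028; T_17,9=9×820784250+2141764053=9528822303; T_17,10=10×193754990+820784250=2758334150; T_17,11=11×28936908+193754990=512060978; T_17,12=12×2757118+28936908=62022324; T_17,13=13×165620+2757118=4910178; T_17,14=14×6020+165620=249900; T_17,15=15×120+6020=7820; T_17,16=16×1+120=136; T_17,17=17×0+1=1
r18: T_18,1=1×1+0=1; T_18,2=2×65535+1=131071; T_18,3=3×21457825+65535=64439010; T_18,4=4×694337290+21457825=2798806985; T_18,5=5×5652751651+694337290=28958095545; T_18,6=6×17505749898+5652751651=110687251039; T_18,7=7×25708104786+17505749898=197462483400; T_18,8=8×20415995028+25708104786=189036065010; T_18,9=9×9528822303+20415995028=106175395755; T_18,10=10×2758334150+9528822303=37112163803; T_18,11=11×512060978+2758334150=8391004908; T_18,12=12×62022324+512060978=1256328866; T_18,13=13×4910178+62022324=125854638; T_18,14=14×249900+4910178=8408778; T_18,15=15×7820+249900=367200; T_18,16=16×136+7820=9996; T_18,17=17×1+136=153; T_18,18=18×0+1=1
B_18 = ΣS(18,k) = 1+131071+64439010+2798806985+28958095545+110687251039+197462483400+189036065010+106175395755+37112163803+8391004908+1256328866+125854638+8408778+367200+9996+153+1 = 682076806159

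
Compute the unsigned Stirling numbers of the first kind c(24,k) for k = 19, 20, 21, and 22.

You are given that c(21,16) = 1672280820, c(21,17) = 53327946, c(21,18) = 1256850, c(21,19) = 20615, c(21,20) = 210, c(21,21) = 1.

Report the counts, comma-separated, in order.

i=22: T(22,17)=1672280820+21·53327946=2792167686 | T(22,18)=53327946+21·1256850=79721796 | T(22,19)=1256850+21·20615=1689765 | T(22,20)=20615+21·210=25025 | T(22,21)=210+21·1=231 | T(22,22)=1+21·0=1
i=23: T(23,18)=2792167686+22·79721796=4546047198 | T(23,19)=79721796+22·1689765=116896626 | T(23,20)=1689765+22·25025=2240315 | T(23,21)=25025+22·231=30107 | T(23,22)=231+22·1=253
i=24: T(24,19)=4546047198+23·116896626=7234669596 | T(24,20)=116896626+23·2240315=168423871 | T(24,21)=2240315+23·30107=2932776 | T(24,22)=30107+23·253=35926
Read c(24,19) = 7234669596, c(24,20) = 168423871, c(24,21) = 2932776, c(24,22) = 35926.

7234669596, 168423871, 2932776, 35926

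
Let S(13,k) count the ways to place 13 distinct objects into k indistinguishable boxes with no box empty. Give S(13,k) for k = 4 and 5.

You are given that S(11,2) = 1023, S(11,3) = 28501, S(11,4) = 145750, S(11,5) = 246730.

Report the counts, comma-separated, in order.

2532530, 7508501

r12: T_12,3=3×28501+1023=86526; T_12,4=4×145750+28501=611501; T_12,5=5×246730+145750=1379400
r13: T_13,4=4×611501+86526=2532530; T_13,5=5×1379400+611501=7508501
Read S(13,4) = 2532530, S(13,5) = 7508501.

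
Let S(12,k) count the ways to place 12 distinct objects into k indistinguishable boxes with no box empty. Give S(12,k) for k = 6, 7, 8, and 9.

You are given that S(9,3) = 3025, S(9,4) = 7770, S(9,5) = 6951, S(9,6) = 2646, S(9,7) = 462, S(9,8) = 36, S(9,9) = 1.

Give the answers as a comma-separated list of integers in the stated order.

1323652, 627396, 159027, 22275

i=10: T(10,4)=3025+4·7770=34105 | T(10,5)=7770+5·6951=42525 | T(10,6)=6951+6·2646=22827 | T(10,7)=2646+7·462=5880 | T(10,8)=462+8·36=750 | T(10,9)=36+9·1=45
i=11: T(11,5)=34105+5·42525=246730 | T(11,6)=42525+6·22827=179487 | T(11,7)=22827+7·5880=63987 | T(11,8)=5880+8·750=11880 | T(11,9)=750+9·45=1155
i=12: T(12,6)=246730+6·179487=1323652 | T(12,7)=179487+7·63987=627396 | T(12,8)=63987+8·11880=159027 | T(12,9)=11880+9·1155=22275
Read S(12,6) = 1323652, S(12,7) = 627396, S(12,8) = 159027, S(12,9) = 22275.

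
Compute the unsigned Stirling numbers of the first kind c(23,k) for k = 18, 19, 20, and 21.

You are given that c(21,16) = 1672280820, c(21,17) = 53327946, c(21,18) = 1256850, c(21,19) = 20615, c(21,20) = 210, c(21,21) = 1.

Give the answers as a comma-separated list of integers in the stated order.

4546047198, 116896626, 2240315, 30107

r22: T_22,17=21×53327946+1672280820=2792167686; T_22,18=21×1256850+53327946=79721796; T_22,19=21×20615+1256850=1689765; T_22,20=21×210+20615=25025; T_22,21=21×1+210=231
r23: T_23,18=22×79721796+2792167686=4546047198; T_23,19=22×1689765+79721796=116896626; T_23,20=22×25025+1689765=2240315; T_23,21=22×231+25025=30107
Read c(23,18) = 4546047198, c(23,19) = 116896626, c(23,20) = 2240315, c(23,21) = 30107.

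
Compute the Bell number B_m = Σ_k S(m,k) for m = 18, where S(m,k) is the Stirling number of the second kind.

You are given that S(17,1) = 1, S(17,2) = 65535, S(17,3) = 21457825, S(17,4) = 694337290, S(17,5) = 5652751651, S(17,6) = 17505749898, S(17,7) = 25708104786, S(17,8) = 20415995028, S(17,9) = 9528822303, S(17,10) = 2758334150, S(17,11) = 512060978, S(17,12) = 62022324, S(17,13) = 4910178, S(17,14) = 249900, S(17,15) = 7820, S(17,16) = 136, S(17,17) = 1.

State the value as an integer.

@18  (18,1):1·1+0→1, (18,2):65535·2+1→131071, (18,3):21457825·3+65535→64439010, (18,4):694337290·4+21457825→2798806985, (18,5):5652751651·5+694337290→28958095545, (18,6):17505749898·6+5652751651→110687251039, (18,7):25708104786·7+17505749898→197462483400, (18,8):20415995028·8+25708104786→189036065010, (18,9):9528822303·9+20415995028→106175395755, (18,10):2758334150·10+9528822303→37112163803, (18,11):512060978·11+2758334150→8391004908, (18,12):62022324·12+512060978→1256328866, (18,13):4910178·13+62022324→125854638, (18,14):249900·14+4910178→8408778, (18,15):7820·15+249900→367200, (18,16):136·16+7820→9996, (18,17):1·17+136→153, (18,18):0·18+1→1
B_18 = ΣS(18,k) = 1+131071+64439010+2798806985+28958095545+110687251039+197462483400+189036065010+106175395755+37112163803+8391004908+1256328866+125854638+8408778+367200+9996+153+1 = 682076806159

682076806159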